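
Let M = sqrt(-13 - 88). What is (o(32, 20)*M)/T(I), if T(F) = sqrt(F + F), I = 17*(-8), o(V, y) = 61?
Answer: 61*sqrt(1717)/68 ≈ 37.171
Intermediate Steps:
I = -136
T(F) = sqrt(2)*sqrt(F) (T(F) = sqrt(2*F) = sqrt(2)*sqrt(F))
M = I*sqrt(101) (M = sqrt(-101) = I*sqrt(101) ≈ 10.05*I)
(o(32, 20)*M)/T(I) = (61*(I*sqrt(101)))/((sqrt(2)*sqrt(-136))) = (61*I*sqrt(101))/((sqrt(2)*(2*I*sqrt(34)))) = (61*I*sqrt(101))/((4*I*sqrt(17))) = (61*I*sqrt(101))*(-I*sqrt(17)/68) = 61*sqrt(1717)/68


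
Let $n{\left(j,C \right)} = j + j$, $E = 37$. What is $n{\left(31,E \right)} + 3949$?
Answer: $4011$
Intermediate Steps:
$n{\left(j,C \right)} = 2 j$
$n{\left(31,E \right)} + 3949 = 2 \cdot 31 + 3949 = 62 + 3949 = 4011$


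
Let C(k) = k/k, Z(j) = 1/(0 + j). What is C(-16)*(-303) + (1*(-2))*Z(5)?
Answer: -1517/5 ≈ -303.40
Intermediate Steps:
Z(j) = 1/j
C(k) = 1
C(-16)*(-303) + (1*(-2))*Z(5) = 1*(-303) + (1*(-2))/5 = -303 - 2*1/5 = -303 - 2/5 = -1517/5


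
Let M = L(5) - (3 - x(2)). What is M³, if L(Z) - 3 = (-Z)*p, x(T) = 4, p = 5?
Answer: -9261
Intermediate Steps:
L(Z) = 3 - 5*Z (L(Z) = 3 - Z*5 = 3 - 5*Z)
M = -21 (M = (3 - 5*5) - (3 - 1*4) = (3 - 25) - (3 - 4) = -22 - 1*(-1) = -22 + 1 = -21)
M³ = (-21)³ = -9261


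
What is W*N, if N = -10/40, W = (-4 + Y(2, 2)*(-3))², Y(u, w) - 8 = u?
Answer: -289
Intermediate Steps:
Y(u, w) = 8 + u
W = 1156 (W = (-4 + (8 + 2)*(-3))² = (-4 + 10*(-3))² = (-4 - 30)² = (-34)² = 1156)
N = -¼ (N = -10*1/40 = -¼ ≈ -0.25000)
W*N = 1156*(-¼) = -289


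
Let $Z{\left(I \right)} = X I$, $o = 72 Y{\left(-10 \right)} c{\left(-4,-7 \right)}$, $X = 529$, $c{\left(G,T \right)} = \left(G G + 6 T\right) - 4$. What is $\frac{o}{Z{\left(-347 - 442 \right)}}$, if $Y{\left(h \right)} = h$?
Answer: $- \frac{7200}{139127} \approx -0.051751$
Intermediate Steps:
$c{\left(G,T \right)} = -4 + G^{2} + 6 T$ ($c{\left(G,T \right)} = \left(G^{2} + 6 T\right) - 4 = -4 + G^{2} + 6 T$)
$o = 21600$ ($o = 72 \left(-10\right) \left(-4 + \left(-4\right)^{2} + 6 \left(-7\right)\right) = - 720 \left(-4 + 16 - 42\right) = \left(-720\right) \left(-30\right) = 21600$)
$Z{\left(I \right)} = 529 I$
$\frac{o}{Z{\left(-347 - 442 \right)}} = \frac{21600}{529 \left(-347 - 442\right)} = \frac{21600}{529 \left(-789\right)} = \frac{21600}{-417381} = 21600 \left(- \frac{1}{417381}\right) = - \frac{7200}{139127}$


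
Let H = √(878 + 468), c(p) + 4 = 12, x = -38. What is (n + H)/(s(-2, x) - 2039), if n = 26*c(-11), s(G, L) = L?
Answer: -208/2077 - √1346/2077 ≈ -0.11781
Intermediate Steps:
c(p) = 8 (c(p) = -4 + 12 = 8)
H = √1346 ≈ 36.688
n = 208 (n = 26*8 = 208)
(n + H)/(s(-2, x) - 2039) = (208 + √1346)/(-38 - 2039) = (208 + √1346)/(-2077) = (208 + √1346)*(-1/2077) = -208/2077 - √1346/2077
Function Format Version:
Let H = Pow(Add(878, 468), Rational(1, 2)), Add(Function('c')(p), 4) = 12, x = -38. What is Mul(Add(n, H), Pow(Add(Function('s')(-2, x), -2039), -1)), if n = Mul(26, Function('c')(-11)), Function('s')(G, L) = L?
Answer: Add(Rational(-208, 2077), Mul(Rational(-1, 2077), Pow(1346, Rational(1, 2)))) ≈ -0.11781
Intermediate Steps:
Function('c')(p) = 8 (Function('c')(p) = Add(-4, 12) = 8)
H = Pow(1346, Rational(1, 2)) ≈ 36.688
n = 208 (n = Mul(26, 8) = 208)
Mul(Add(n, H), Pow(Add(Function('s')(-2, x), -2039), -1)) = Mul(Add(208, Pow(1346, Rational(1, 2))), Pow(Add(-38, -2039), -1)) = Mul(Add(208, Pow(1346, Rational(1, 2))), Pow(-2077, -1)) = Mul(Add(208, Pow(1346, Rational(1, 2))), Rational(-1, 2077)) = Add(Rational(-208, 2077), Mul(Rational(-1, 2077), Pow(1346, Rational(1, 2))))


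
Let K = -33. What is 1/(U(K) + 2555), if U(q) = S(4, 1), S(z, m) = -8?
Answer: 1/2547 ≈ 0.00039262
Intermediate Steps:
U(q) = -8
1/(U(K) + 2555) = 1/(-8 + 2555) = 1/2547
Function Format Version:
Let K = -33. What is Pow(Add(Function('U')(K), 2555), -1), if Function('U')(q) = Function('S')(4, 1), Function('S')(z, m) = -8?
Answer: Rational(1, 2547) ≈ 0.00039262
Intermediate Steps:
Function('U')(q) = -8
Pow(Add(Function('U')(K), 2555), -1) = Pow(Add(-8, 2555), -1) = Pow(2547, -1) = Rational(1, 2547)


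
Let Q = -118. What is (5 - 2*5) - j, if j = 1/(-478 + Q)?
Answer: -2979/596 ≈ -4.9983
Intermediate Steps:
j = -1/596 (j = 1/(-478 - 118) = 1/(-596) = -1/596 ≈ -0.0016779)
(5 - 2*5) - j = (5 - 2*5) - 1*(-1/596) = (5 - 10) + 1/596 = -5 + 1/596 = -2979/596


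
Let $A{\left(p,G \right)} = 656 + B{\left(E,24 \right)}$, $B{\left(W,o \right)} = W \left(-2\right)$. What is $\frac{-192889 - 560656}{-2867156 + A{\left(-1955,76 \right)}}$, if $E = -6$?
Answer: $\frac{753545}{2866488} \approx 0.26288$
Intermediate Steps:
$B{\left(W,o \right)} = - 2 W$
$A{\left(p,G \right)} = 668$ ($A{\left(p,G \right)} = 656 - -12 = 656 + 12 = 668$)
$\frac{-192889 - 560656}{-2867156 + A{\left(-1955,76 \right)}} = \frac{-192889 - 560656}{-2867156 + 668} = - \frac{753545}{-2866488} = \left(-753545\right) \left(- \frac{1}{2866488}\right) = \frac{753545}{2866488}$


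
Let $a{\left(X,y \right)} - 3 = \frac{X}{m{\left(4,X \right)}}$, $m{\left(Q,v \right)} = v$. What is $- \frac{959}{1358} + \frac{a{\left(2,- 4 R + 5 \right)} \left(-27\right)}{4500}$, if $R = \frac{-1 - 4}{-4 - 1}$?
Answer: $- \frac{17707}{24250} \approx -0.73019$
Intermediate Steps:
$R = 1$ ($R = - \frac{5}{-5} = \left(-5\right) \left(- \frac{1}{5}\right) = 1$)
$a{\left(X,y \right)} = 4$ ($a{\left(X,y \right)} = 3 + \frac{X}{X} = 3 + 1 = 4$)
$- \frac{959}{1358} + \frac{a{\left(2,- 4 R + 5 \right)} \left(-27\right)}{4500} = - \frac{959}{1358} + \frac{4 \left(-27\right)}{4500} = \left(-959\right) \frac{1}{1358} - \frac{3}{125} = - \frac{137}{194} - \frac{3}{125} = - \frac{17707}{24250}$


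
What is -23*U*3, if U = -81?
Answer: 5589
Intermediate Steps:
-23*U*3 = -23*(-81)*3 = 1863*3 = 5589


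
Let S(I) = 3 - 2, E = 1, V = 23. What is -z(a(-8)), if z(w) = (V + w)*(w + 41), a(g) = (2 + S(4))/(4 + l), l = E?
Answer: -24544/25 ≈ -981.76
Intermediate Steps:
l = 1
S(I) = 1
a(g) = ⅗ (a(g) = (2 + 1)/(4 + 1) = 3/5 = 3*(⅕) = ⅗)
z(w) = (23 + w)*(41 + w) (z(w) = (23 + w)*(w + 41) = (23 + w)*(41 + w))
-z(a(-8)) = -(943 + (⅗)² + 64*(⅗)) = -(943 + 9/25 + 192/5) = -1*24544/25 = -24544/25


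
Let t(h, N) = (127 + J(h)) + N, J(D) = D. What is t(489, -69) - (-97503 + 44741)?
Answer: 53309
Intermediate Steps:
t(h, N) = 127 + N + h (t(h, N) = (127 + h) + N = 127 + N + h)
t(489, -69) - (-97503 + 44741) = (127 - 69 + 489) - (-97503 + 44741) = 547 - 1*(-52762) = 547 + 52762 = 53309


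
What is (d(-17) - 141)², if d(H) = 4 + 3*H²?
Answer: 532900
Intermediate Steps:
(d(-17) - 141)² = ((4 + 3*(-17)²) - 141)² = ((4 + 3*289) - 141)² = ((4 + 867) - 141)² = (871 - 141)² = 730² = 532900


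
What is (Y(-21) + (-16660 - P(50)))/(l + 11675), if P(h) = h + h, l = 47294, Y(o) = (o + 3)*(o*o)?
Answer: -24698/58969 ≈ -0.41883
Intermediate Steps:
Y(o) = o²*(3 + o) (Y(o) = (3 + o)*o² = o²*(3 + o))
P(h) = 2*h
(Y(-21) + (-16660 - P(50)))/(l + 11675) = ((-21)²*(3 - 21) + (-16660 - 2*50))/(47294 + 11675) = (441*(-18) + (-16660 - 1*100))/58969 = (-7938 + (-16660 - 100))*(1/58969) = (-7938 - 16760)*(1/58969) = -24698*1/58969 = -24698/58969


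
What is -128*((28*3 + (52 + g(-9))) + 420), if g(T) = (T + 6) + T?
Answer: -69632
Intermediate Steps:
g(T) = 6 + 2*T (g(T) = (6 + T) + T = 6 + 2*T)
-128*((28*3 + (52 + g(-9))) + 420) = -128*((28*3 + (52 + (6 + 2*(-9)))) + 420) = -128*((84 + (52 + (6 - 18))) + 420) = -128*((84 + (52 - 12)) + 420) = -128*((84 + 40) + 420) = -128*(124 + 420) = -128*544 = -69632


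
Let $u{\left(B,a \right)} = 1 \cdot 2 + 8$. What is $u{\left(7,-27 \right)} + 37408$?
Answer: $37418$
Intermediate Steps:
$u{\left(B,a \right)} = 10$ ($u{\left(B,a \right)} = 2 + 8 = 10$)
$u{\left(7,-27 \right)} + 37408 = 10 + 37408 = 37418$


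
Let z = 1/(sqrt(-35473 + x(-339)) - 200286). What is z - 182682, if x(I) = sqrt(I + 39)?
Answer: -182682 - (200286 + sqrt(-35473 + 10*I*sqrt(3)))/(40114517269 - 10*I*sqrt(3)) ≈ -1.8268e+5 - 4.6951e-9*I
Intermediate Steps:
x(I) = sqrt(39 + I)
z = 1/(-200286 + sqrt(-35473 + 10*I*sqrt(3))) (z = 1/(sqrt(-35473 + sqrt(39 - 339)) - 200286) = 1/(sqrt(-35473 + sqrt(-300)) - 200286) = 1/(sqrt(-35473 + 10*I*sqrt(3)) - 200286) = 1/(-200286 + sqrt(-35473 + 10*I*sqrt(3))) ≈ -4.9929e-6 - 4.7e-9*I)
z - 182682 = -(200286 + sqrt(-35473 + 10*I*sqrt(3)))/(40114517269 - 10*I*sqrt(3)) - 182682 = -182682 - (200286 + sqrt(-35473 + 10*I*sqrt(3)))/(40114517269 - 10*I*sqrt(3))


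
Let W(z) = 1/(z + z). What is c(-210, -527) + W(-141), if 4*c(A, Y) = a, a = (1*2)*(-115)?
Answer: -8108/141 ≈ -57.504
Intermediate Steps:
W(z) = 1/(2*z)
a = -230 (a = 2*(-115) = -230)
c(A, Y) = -115/2 (c(A, Y) = (¼)*(-230) = -115/2)
c(-210, -527) + W(-141) = -115/2 + (½)/(-141) = -115/2 + (½)*(-1/141) = -115/2 - 1/282 = -8108/141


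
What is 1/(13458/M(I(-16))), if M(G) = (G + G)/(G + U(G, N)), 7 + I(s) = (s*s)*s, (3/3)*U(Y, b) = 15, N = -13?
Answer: 4103/27508152 ≈ 0.00014916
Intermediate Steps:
U(Y, b) = 15
I(s) = -7 + s³ (I(s) = -7 + (s*s)*s = -7 + s²*s = -7 + s³)
M(G) = 2*G/(15 + G) (M(G) = (G + G)/(G + 15) = (2*G)/(15 + G) = 2*G/(15 + G))
1/(13458/M(I(-16))) = 1/(13458/((2*(-7 + (-16)³)/(15 + (-7 + (-16)³))))) = 1/(13458/((2*(-7 - 4096)/(15 + (-7 - 4096))))) = 1/(13458/((2*(-4103)/(15 - 4103)))) = 1/(13458/((2*(-4103)/(-4088)))) = 1/(13458/((2*(-4103)*(-1/4088)))) = 1/(13458/(4103/2044)) = 1/(13458*(2044/4103)) = 1/(27508152/4103) = 4103/27508152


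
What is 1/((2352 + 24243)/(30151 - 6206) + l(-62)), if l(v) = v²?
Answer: 4789/18414235 ≈ 0.00026007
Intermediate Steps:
1/((2352 + 24243)/(30151 - 6206) + l(-62)) = 1/((2352 + 24243)/(30151 - 6206) + (-62)²) = 1/(26595/23945 + 3844) = 1/(26595*(1/23945) + 3844) = 1/(5319/4789 + 3844) = 1/(18414235/4789) = 4789/18414235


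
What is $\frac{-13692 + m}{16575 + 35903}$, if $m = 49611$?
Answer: $\frac{35919}{52478} \approx 0.68446$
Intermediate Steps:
$\frac{-13692 + m}{16575 + 35903} = \frac{-13692 + 49611}{16575 + 35903} = \frac{35919}{52478}$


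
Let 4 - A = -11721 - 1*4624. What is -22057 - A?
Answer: -38406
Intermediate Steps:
A = 16349 (A = 4 - (-11721 - 1*4624) = 4 - (-11721 - 4624) = 4 - 1*(-16345) = 4 + 16345 = 16349)
-22057 - A = -22057 - 1*16349 = -22057 - 16349 = -38406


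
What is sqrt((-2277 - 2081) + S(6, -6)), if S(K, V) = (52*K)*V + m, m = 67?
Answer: I*sqrt(6163) ≈ 78.505*I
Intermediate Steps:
S(K, V) = 67 + 52*K*V (S(K, V) = (52*K)*V + 67 = 52*K*V + 67 = 67 + 52*K*V)
sqrt((-2277 - 2081) + S(6, -6)) = sqrt((-2277 - 2081) + (67 + 52*6*(-6))) = sqrt(-4358 + (67 - 1872)) = sqrt(-4358 - 1805) = sqrt(-6163) = I*sqrt(6163)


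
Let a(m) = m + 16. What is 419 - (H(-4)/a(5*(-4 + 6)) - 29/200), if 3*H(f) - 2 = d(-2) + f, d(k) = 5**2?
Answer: 3267031/7800 ≈ 418.85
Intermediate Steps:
d(k) = 25
H(f) = 9 + f/3 (H(f) = 2/3 + (25 + f)/3 = 2/3 + (25/3 + f/3) = 9 + f/3)
a(m) = 16 + m
419 - (H(-4)/a(5*(-4 + 6)) - 29/200) = 419 - ((9 + (1/3)*(-4))/(16 + 5*(-4 + 6)) - 29/200) = 419 - ((9 - 4/3)/(16 + 5*2) - 29*1/200) = 419 - (23/(3*(16 + 10)) - 29/200) = 419 - ((23/3)/26 - 29/200) = 419 - ((23/3)*(1/26) - 29/200) = 419 - (23/78 - 29/200) = 419 - 1*1169/7800 = 419 - 1169/7800 = 3267031/7800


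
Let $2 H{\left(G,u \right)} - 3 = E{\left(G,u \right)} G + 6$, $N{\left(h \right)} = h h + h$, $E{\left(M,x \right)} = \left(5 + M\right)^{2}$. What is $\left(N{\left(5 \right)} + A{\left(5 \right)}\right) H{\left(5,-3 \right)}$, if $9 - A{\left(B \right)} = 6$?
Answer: $\frac{16797}{2} \approx 8398.5$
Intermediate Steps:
$N{\left(h \right)} = h + h^{2}$ ($N{\left(h \right)} = h^{2} + h = h + h^{2}$)
$H{\left(G,u \right)} = \frac{9}{2} + \frac{G \left(5 + G\right)^{2}}{2}$ ($H{\left(G,u \right)} = \frac{3}{2} + \frac{\left(5 + G\right)^{2} G + 6}{2} = \frac{3}{2} + \frac{G \left(5 + G\right)^{2} + 6}{2} = \frac{3}{2} + \frac{6 + G \left(5 + G\right)^{2}}{2} = \frac{3}{2} + \left(3 + \frac{G \left(5 + G\right)^{2}}{2}\right) = \frac{9}{2} + \frac{G \left(5 + G\right)^{2}}{2}$)
$A{\left(B \right)} = 3$ ($A{\left(B \right)} = 9 - 6 = 3$)
$\left(N{\left(5 \right)} + A{\left(5 \right)}\right) H{\left(5,-3 \right)} = \left(5 \left(1 + 5\right) + 3\right) \left(\frac{9}{2} + \frac{1}{2} \cdot 5 \left(5 + 5\right)^{2}\right) = \left(5 \cdot 6 + 3\right) \left(\frac{9}{2} + \frac{1}{2} \cdot 5 \cdot 10^{2}\right) = \left(30 + 3\right) \left(\frac{9}{2} + \frac{1}{2} \cdot 5 \cdot 100\right) = 33 \left(\frac{9}{2} + 250\right) = 33 \cdot \frac{509}{2} = \frac{16797}{2}$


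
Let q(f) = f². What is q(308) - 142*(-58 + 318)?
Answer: 57944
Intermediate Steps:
q(308) - 142*(-58 + 318) = 308² - 142*(-58 + 318) = 94864 - 142*260 = 94864 - 1*36920 = 94864 - 36920 = 57944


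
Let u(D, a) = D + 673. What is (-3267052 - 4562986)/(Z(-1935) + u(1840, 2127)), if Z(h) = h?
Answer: -3915019/289 ≈ -13547.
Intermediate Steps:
u(D, a) = 673 + D
(-3267052 - 4562986)/(Z(-1935) + u(1840, 2127)) = (-3267052 - 4562986)/(-1935 + (673 + 1840)) = -7830038/(-1935 + 2513) = -7830038/578 = -7830038*1/578 = -3915019/289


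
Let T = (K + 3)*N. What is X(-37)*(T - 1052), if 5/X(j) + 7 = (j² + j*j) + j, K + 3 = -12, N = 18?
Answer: -3170/1347 ≈ -2.3534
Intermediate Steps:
K = -15 (K = -3 - 12 = -15)
X(j) = 5/(-7 + j + 2*j²) (X(j) = 5/(-7 + ((j² + j*j) + j)) = 5/(-7 + ((j² + j²) + j)) = 5/(-7 + (2*j² + j)) = 5/(-7 + (j + 2*j²)) = 5/(-7 + j + 2*j²))
T = -216 (T = (-15 + 3)*18 = -12*18 = -216)
X(-37)*(T - 1052) = (5/(-7 - 37 + 2*(-37)²))*(-216 - 1052) = (5/(-7 - 37 + 2*1369))*(-1268) = (5/(-7 - 37 + 2738))*(-1268) = (5/2694)*(-1268) = -3170/1347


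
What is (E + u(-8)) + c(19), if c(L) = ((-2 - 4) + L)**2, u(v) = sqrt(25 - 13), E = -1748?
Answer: -1579 + 2*sqrt(3) ≈ -1575.5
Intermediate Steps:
u(v) = 2*sqrt(3) (u(v) = sqrt(12) = 2*sqrt(3))
c(L) = (-6 + L)**2
(E + u(-8)) + c(19) = (-1748 + 2*sqrt(3)) + (-6 + 19)**2 = (-1748 + 2*sqrt(3)) + 13**2 = (-1748 + 2*sqrt(3)) + 169 = -1579 + 2*sqrt(3)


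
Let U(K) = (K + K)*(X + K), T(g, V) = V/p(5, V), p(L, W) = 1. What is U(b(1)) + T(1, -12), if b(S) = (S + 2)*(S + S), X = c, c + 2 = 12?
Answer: 180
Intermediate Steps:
c = 10 (c = -2 + 12 = 10)
X = 10
T(g, V) = V (T(g, V) = V/1 = V*1 = V)
b(S) = 2*S*(2 + S) (b(S) = (2 + S)*(2*S) = 2*S*(2 + S))
U(K) = 2*K*(10 + K) (U(K) = (K + K)*(10 + K) = (2*K)*(10 + K) = 2*K*(10 + K))
U(b(1)) + T(1, -12) = 2*(2*1*(2 + 1))*(10 + 2*1*(2 + 1)) - 12 = 2*(2*1*3)*(10 + 2*1*3) - 12 = 2*6*(10 + 6) - 12 = 2*6*16 - 12 = 192 - 12 = 180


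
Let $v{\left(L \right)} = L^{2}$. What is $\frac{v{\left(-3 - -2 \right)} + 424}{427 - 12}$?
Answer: $\frac{85}{83} \approx 1.0241$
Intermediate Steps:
$\frac{v{\left(-3 - -2 \right)} + 424}{427 - 12} = \frac{\left(-3 - -2\right)^{2} + 424}{427 - 12} = \frac{\left(-3 + 2\right)^{2} + 424}{415} = \left(\left(-1\right)^{2} + 424\right) \frac{1}{415} = \left(1 + 424\right) \frac{1}{415} = 425 \cdot \frac{1}{415} = \frac{85}{83}$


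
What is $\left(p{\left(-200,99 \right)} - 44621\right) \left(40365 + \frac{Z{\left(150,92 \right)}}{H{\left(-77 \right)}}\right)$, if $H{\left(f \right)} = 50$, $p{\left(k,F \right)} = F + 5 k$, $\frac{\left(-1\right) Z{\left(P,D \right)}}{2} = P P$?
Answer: $-1796525730$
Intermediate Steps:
$Z{\left(P,D \right)} = - 2 P^{2}$ ($Z{\left(P,D \right)} = - 2 P P = - 2 P^{2}$)
$\left(p{\left(-200,99 \right)} - 44621\right) \left(40365 + \frac{Z{\left(150,92 \right)}}{H{\left(-77 \right)}}\right) = \left(\left(99 + 5 \left(-200\right)\right) - 44621\right) \left(40365 + \frac{\left(-2\right) 150^{2}}{50}\right) = \left(\left(99 - 1000\right) - 44621\right) \left(40365 + \left(-2\right) 22500 \cdot \frac{1}{50}\right) = \left(-901 - 44621\right) \left(40365 - 900\right) = - 45522 \left(40365 - 900\right) = \left(-45522\right) 39465 = -1796525730$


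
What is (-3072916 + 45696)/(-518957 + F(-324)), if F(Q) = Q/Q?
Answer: 756805/129739 ≈ 5.8333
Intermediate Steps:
F(Q) = 1
(-3072916 + 45696)/(-518957 + F(-324)) = (-3072916 + 45696)/(-518957 + 1) = -3027220/(-518956) = -3027220*(-1/518956) = 756805/129739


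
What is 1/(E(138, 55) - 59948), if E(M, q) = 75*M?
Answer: -1/49598 ≈ -2.0162e-5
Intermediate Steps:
1/(E(138, 55) - 59948) = 1/(75*138 - 59948) = 1/(10350 - 59948) = 1/(-49598) = -1/49598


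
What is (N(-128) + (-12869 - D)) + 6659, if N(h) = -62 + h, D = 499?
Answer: -6899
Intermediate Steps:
(N(-128) + (-12869 - D)) + 6659 = ((-62 - 128) + (-12869 - 1*499)) + 6659 = (-190 + (-12869 - 499)) + 6659 = (-190 - 13368) + 6659 = -13558 + 6659 = -6899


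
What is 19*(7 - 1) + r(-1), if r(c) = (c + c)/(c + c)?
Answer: 115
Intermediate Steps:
r(c) = 1 (r(c) = (2*c)/((2*c)) = (2*c)*(1/(2*c)) = 1)
19*(7 - 1) + r(-1) = 19*(7 - 1) + 1 = 19*6 + 1 = 114 + 1 = 115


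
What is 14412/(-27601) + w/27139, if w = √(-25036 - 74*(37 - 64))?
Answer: -14412/27601 + I*√23038/27139 ≈ -0.52215 + 0.0055928*I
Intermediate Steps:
w = I*√23038 (w = √(-25036 - 74*(-27)) = √(-25036 + 1998) = √(-23038) = I*√23038 ≈ 151.78*I)
14412/(-27601) + w/27139 = 14412/(-27601) + (I*√23038)/27139 = 14412*(-1/27601) + (I*√23038)*(1/27139) = -14412/27601 + I*√23038/27139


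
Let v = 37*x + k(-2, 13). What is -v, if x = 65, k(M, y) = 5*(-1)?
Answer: -2400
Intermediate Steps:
k(M, y) = -5
v = 2400 (v = 37*65 - 5 = 2405 - 5 = 2400)
-v = -1*2400 = -2400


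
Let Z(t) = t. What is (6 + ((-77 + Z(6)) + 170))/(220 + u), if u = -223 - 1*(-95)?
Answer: 105/92 ≈ 1.1413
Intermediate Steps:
u = -128 (u = -223 + 95 = -128)
(6 + ((-77 + Z(6)) + 170))/(220 + u) = (6 + ((-77 + 6) + 170))/(220 - 128) = (6 + (-71 + 170))/92 = (6 + 99)*(1/92) = 105*(1/92) = 105/92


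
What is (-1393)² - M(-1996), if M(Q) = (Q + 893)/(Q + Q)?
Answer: 7746271305/3992 ≈ 1.9404e+6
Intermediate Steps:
M(Q) = (893 + Q)/(2*Q) (M(Q) = (893 + Q)/((2*Q)) = (893 + Q)*(1/(2*Q)) = (893 + Q)/(2*Q))
(-1393)² - M(-1996) = (-1393)² - (893 - 1996)/(2*(-1996)) = 1940449 - (-1)*(-1103)/(2*1996) = 1940449 - 1*1103/3992 = 1940449 - 1103/3992 = 7746271305/3992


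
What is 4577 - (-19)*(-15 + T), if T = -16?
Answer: 3988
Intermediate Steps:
4577 - (-19)*(-15 + T) = 4577 - (-19)*(-15 - 16) = 4577 - (-19)*(-31) = 4577 - 1*589 = 4577 - 589 = 3988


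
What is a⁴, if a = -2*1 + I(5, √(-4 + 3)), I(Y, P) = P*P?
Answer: 81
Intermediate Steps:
I(Y, P) = P²
a = -3 (a = -2*1 + (√(-4 + 3))² = -2 + (√(-1))² = -2 + I² = -2 - 1 = -3)
a⁴ = (-3)⁴ = 81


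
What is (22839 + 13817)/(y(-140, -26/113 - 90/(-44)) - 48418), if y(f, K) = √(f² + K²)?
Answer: -10968674948240768/14488129165445135 - 91126816*√121152208769/14488129165445135 ≈ -0.75927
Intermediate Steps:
y(f, K) = √(K² + f²)
(22839 + 13817)/(y(-140, -26/113 - 90/(-44)) - 48418) = (22839 + 13817)/(√((-26/113 - 90/(-44))² + (-140)²) - 48418) = 36656/(√((-26*1/113 - 90*(-1/44))² + 19600) - 48418) = 36656/(√((-26/113 + 45/22)² + 19600) - 48418) = 36656/(√((4513/2486)² + 19600) - 48418) = 36656/(√(20367169/6180196 + 19600) - 48418) = 36656/(√(121152208769/6180196) - 48418) = 36656/(√121152208769/2486 - 48418) = 36656/(-48418 + √121152208769/2486)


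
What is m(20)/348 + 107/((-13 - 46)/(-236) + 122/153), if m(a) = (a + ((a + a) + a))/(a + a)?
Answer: 11394857/111534 ≈ 102.16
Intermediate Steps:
m(a) = 2 (m(a) = (a + (2*a + a))/((2*a)) = (a + 3*a)*(1/(2*a)) = (4*a)*(1/(2*a)) = 2)
m(20)/348 + 107/((-13 - 46)/(-236) + 122/153) = 2/348 + 107/((-13 - 46)/(-236) + 122/153) = 2*(1/348) + 107/(-59*(-1/236) + 122*(1/153)) = 1/174 + 107/(1/4 + 122/153) = 1/174 + 107/(641/612) = 1/174 + 107*(612/641) = 1/174 + 65484/641 = 11394857/111534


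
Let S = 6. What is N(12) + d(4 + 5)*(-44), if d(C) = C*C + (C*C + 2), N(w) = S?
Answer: -7210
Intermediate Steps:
N(w) = 6
d(C) = 2 + 2*C² (d(C) = C² + (C² + 2) = C² + (2 + C²) = 2 + 2*C²)
N(12) + d(4 + 5)*(-44) = 6 + (2 + 2*(4 + 5)²)*(-44) = 6 + (2 + 2*9²)*(-44) = 6 + (2 + 2*81)*(-44) = 6 + (2 + 162)*(-44) = 6 + 164*(-44) = 6 - 7216 = -7210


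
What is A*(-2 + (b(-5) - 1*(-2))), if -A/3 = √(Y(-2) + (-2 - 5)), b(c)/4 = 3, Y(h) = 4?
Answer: -36*I*√3 ≈ -62.354*I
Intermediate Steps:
b(c) = 12 (b(c) = 4*3 = 12)
A = -3*I*√3 (A = -3*√(4 + (-2 - 5)) = -3*√(4 - 7) = -3*I*√3 ≈ -5.1962*I)
A*(-2 + (b(-5) - 1*(-2))) = (-3*I*√3)*(-2 + (12 - 1*(-2))) = (-3*I*√3)*(-2 + (12 + 2)) = (-3*I*√3)*(-2 + 14) = -3*I*√3*12 = -36*I*√3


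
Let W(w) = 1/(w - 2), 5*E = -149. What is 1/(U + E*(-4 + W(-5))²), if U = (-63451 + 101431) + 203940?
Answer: 245/59145091 ≈ 4.1424e-6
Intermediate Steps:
E = -149/5 (E = (⅕)*(-149) = -149/5 ≈ -29.800)
W(w) = 1/(-2 + w)
U = 241920 (U = 37980 + 203940 = 241920)
1/(U + E*(-4 + W(-5))²) = 1/(241920 - 149*(-4 + 1/(-2 - 5))²/5) = 1/(241920 - 149*(-4 + 1/(-7))²/5) = 1/(241920 - 149*(-4 - ⅐)²/5) = 1/(241920 - 149*(-29/7)²/5) = 1/(241920 - 149/5*841/49) = 1/(241920 - 125309/245) = 1/(59145091/245) = 245/59145091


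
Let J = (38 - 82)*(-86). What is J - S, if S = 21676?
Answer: -17892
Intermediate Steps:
J = 3784 (J = -44*(-86) = 3784)
J - S = 3784 - 1*21676 = 3784 - 21676 = -17892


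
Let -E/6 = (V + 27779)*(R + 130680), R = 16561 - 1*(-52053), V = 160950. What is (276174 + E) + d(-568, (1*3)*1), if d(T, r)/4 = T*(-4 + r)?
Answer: -225675065510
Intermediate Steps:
R = 68614 (R = 16561 + 52053 = 68614)
E = -225675343956 (E = -6*(160950 + 27779)*(68614 + 130680) = -1132374*199294 = -6*37612557326 = -225675343956)
d(T, r) = 4*T*(-4 + r) (d(T, r) = 4*(T*(-4 + r)) = 4*T*(-4 + r))
(276174 + E) + d(-568, (1*3)*1) = (276174 - 225675343956) + 4*(-568)*(-4 + (1*3)*1) = -225675067782 + 4*(-568)*(-4 + 3*1) = -225675067782 + 4*(-568)*(-4 + 3) = -225675067782 + 4*(-568)*(-1) = -225675067782 + 2272 = -225675065510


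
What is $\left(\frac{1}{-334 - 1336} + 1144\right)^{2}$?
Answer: $\frac{3649930009441}{2788900} \approx 1.3087 \cdot 10^{6}$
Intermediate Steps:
$\left(\frac{1}{-334 - 1336} + 1144\right)^{2} = \left(\frac{1}{-1670} + 1144\right)^{2} = \left(- \frac{1}{1670} + 1144\right)^{2} = \left(\frac{1910479}{1670}\right)^{2} = \frac{3649930009441}{2788900}$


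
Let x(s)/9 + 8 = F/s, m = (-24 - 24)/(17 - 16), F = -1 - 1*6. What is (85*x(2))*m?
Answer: 422280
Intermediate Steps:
F = -7 (F = -1 - 6 = -7)
m = -48 (m = -48/1 = -48*1 = -48)
x(s) = -72 - 63/s (x(s) = -72 + 9*(-7/s) = -72 - 63/s)
(85*x(2))*m = (85*(-72 - 63/2))*(-48) = (85*(-207/2))*(-48) = -17595/2*(-48) = 422280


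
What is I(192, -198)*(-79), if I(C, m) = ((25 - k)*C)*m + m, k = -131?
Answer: 468524826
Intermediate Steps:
I(C, m) = m + 156*C*m (I(C, m) = ((25 - 1*(-131))*C)*m + m = ((25 + 131)*C)*m + m = (156*C)*m + m = 156*C*m + m = m + 156*C*m)
I(192, -198)*(-79) = -198*(1 + 156*192)*(-79) = -198*(1 + 29952)*(-79) = -198*29953*(-79) = -5930694*(-79) = 468524826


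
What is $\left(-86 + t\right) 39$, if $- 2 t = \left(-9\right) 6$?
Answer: $-2301$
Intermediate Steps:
$t = 27$ ($t = - \frac{\left(-9\right) 6}{2} = \left(- \frac{1}{2}\right) \left(-54\right) = 27$)
$\left(-86 + t\right) 39 = \left(-86 + 27\right) 39 = \left(-59\right) 39 = -2301$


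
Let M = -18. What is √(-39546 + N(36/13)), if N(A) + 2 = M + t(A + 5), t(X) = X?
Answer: I*√6685341/13 ≈ 198.89*I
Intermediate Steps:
N(A) = -15 + A (N(A) = -2 + (-18 + (A + 5)) = -2 + (-18 + (5 + A)) = -2 + (-13 + A) = -15 + A)
√(-39546 + N(36/13)) = √(-39546 + (-15 + 36/13)) = √(-39546 - 159/13) = √(-514257/13) = I*√6685341/13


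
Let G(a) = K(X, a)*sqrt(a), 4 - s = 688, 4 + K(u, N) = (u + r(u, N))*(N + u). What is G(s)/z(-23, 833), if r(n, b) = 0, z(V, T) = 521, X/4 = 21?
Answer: -302424*I*sqrt(19)/521 ≈ -2530.2*I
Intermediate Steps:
X = 84 (X = 4*21 = 84)
K(u, N) = -4 + u*(N + u) (K(u, N) = -4 + (u + 0)*(N + u) = -4 + u*(N + u))
s = -684 (s = 4 - 1*688 = 4 - 688 = -684)
G(a) = sqrt(a)*(7052 + 84*a) (G(a) = (-4 + 84**2 + a*84)*sqrt(a) = (-4 + 7056 + 84*a)*sqrt(a) = (7052 + 84*a)*sqrt(a) = sqrt(a)*(7052 + 84*a))
G(s)/z(-23, 833) = (sqrt(-684)*(7052 + 84*(-684)))/521 = ((6*I*sqrt(19))*(7052 - 57456))*(1/521) = ((6*I*sqrt(19))*(-50404))*(1/521) = -302424*I*sqrt(19)*(1/521) = -302424*I*sqrt(19)/521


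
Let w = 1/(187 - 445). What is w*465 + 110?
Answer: 9305/86 ≈ 108.20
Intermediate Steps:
w = -1/258 (w = 1/(-258) = -1/258 ≈ -0.0038760)
w*465 + 110 = -1/258*465 + 110 = -155/86 + 110 = 9305/86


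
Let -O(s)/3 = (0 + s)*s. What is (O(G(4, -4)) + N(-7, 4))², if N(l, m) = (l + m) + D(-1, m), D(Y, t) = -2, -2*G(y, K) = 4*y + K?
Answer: 12769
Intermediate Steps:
G(y, K) = -2*y - K/2 (G(y, K) = -(4*y + K)/2 = -(K + 4*y)/2 = -2*y - K/2)
O(s) = -3*s² (O(s) = -3*(0 + s)*s = -3*s*s = -3*s²)
N(l, m) = -2 + l + m (N(l, m) = (l + m) - 2 = -2 + l + m)
(O(G(4, -4)) + N(-7, 4))² = (-3*(-2*4 - ½*(-4))² + (-2 - 7 + 4))² = (-3*(-8 + 2)² - 5)² = (-3*(-6)² - 5)² = (-3*36 - 5)² = (-108 - 5)² = (-113)² = 12769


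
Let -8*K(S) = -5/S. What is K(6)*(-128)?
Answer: -40/3 ≈ -13.333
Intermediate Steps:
K(S) = 5/(8*S) (K(S) = -(-5)/(8*S) = 5/(8*S))
K(6)*(-128) = ((5/8)/6)*(-128) = ((5/8)*(1/6))*(-128) = (5/48)*(-128) = -40/3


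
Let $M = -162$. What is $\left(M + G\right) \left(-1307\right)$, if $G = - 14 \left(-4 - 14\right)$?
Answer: $-117630$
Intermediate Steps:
$G = 252$ ($G = \left(-14\right) \left(-18\right) = 252$)
$\left(M + G\right) \left(-1307\right) = \left(-162 + 252\right) \left(-1307\right) = 90 \left(-1307\right) = -117630$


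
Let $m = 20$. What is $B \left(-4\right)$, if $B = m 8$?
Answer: $-640$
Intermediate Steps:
$B = 160$ ($B = 20 \cdot 8 = 160$)
$B \left(-4\right) = 160 \left(-4\right) = -640$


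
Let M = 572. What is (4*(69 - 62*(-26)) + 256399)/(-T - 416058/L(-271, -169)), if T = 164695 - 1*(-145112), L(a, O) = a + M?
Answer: -79200023/93667965 ≈ -0.84554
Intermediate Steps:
L(a, O) = 572 + a (L(a, O) = a + 572 = 572 + a)
T = 309807 (T = 164695 + 145112 = 309807)
(4*(69 - 62*(-26)) + 256399)/(-T - 416058/L(-271, -169)) = (4*(69 - 62*(-26)) + 256399)/(-1*309807 - 416058/(572 - 271)) = (4*(69 + 1612) + 256399)/(-309807 - 416058/301) = (4*1681 + 256399)/(-309807 - 416058*1/301) = (6724 + 256399)/(-309807 - 416058/301) = 263123/(-93667965/301) = 263123*(-301/93667965) = -79200023/93667965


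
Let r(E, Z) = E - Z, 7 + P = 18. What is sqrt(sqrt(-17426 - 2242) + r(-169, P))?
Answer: sqrt(-180 + 2*I*sqrt(4917)) ≈ 4.9084 + 14.286*I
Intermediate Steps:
P = 11 (P = -7 + 18 = 11)
sqrt(sqrt(-17426 - 2242) + r(-169, P)) = sqrt(sqrt(-17426 - 2242) + (-169 - 1*11)) = sqrt(sqrt(-19668) + (-169 - 11)) = sqrt(2*I*sqrt(4917) - 180) = sqrt(-180 + 2*I*sqrt(4917))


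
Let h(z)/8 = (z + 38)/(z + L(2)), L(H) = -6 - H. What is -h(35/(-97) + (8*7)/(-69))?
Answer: 1971896/61391 ≈ 32.120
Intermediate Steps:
h(z) = 8*(38 + z)/(-8 + z) (h(z) = 8*((z + 38)/(z + (-6 - 1*2))) = 8*((38 + z)/(z + (-6 - 2))) = 8*((38 + z)/(z - 8)) = 8*((38 + z)/(-8 + z)) = 8*(38 + z)/(-8 + z))
-h(35/(-97) + (8*7)/(-69)) = -8*(38 + (35/(-97) + (8*7)/(-69)))/(-8 + (35/(-97) + (8*7)/(-69))) = -8*(38 + (35*(-1/97) + 56*(-1/69)))/(-8 + (35*(-1/97) + 56*(-1/69))) = -8*(38 + (-35/97 - 56/69))/(-8 + (-35/97 - 56/69)) = -8*(38 - 7847/6693)/(-8 - 7847/6693) = -8*246487/((-61391/6693)*6693) = -8*(-6693)*246487/(61391*6693) = -1*(-1971896/61391) = 1971896/61391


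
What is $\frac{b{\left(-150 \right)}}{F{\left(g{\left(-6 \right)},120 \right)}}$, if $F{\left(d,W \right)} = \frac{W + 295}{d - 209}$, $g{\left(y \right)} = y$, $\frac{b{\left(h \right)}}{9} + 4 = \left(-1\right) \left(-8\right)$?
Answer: $- \frac{1548}{83} \approx -18.651$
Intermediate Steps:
$b{\left(h \right)} = 36$ ($b{\left(h \right)} = -36 + 9 \left(\left(-1\right) \left(-8\right)\right) = -36 + 9 \cdot 8 = -36 + 72 = 36$)
$F{\left(d,W \right)} = \frac{295 + W}{-209 + d}$
$\frac{b{\left(-150 \right)}}{F{\left(g{\left(-6 \right)},120 \right)}} = \frac{36}{\frac{1}{-209 - 6} \left(295 + 120\right)} = \frac{36}{\frac{1}{-215} \cdot 415} = \frac{36}{\left(- \frac{1}{215}\right) 415} = \frac{36}{- \frac{83}{43}} = 36 \left(- \frac{43}{83}\right) = - \frac{1548}{83}$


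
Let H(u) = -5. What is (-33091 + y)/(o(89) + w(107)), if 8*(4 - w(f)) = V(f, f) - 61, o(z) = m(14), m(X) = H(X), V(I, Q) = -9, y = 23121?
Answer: -39880/31 ≈ -1286.5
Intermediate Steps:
m(X) = -5
o(z) = -5
w(f) = 51/4 (w(f) = 4 - (-9 - 61)/8 = 4 - 1/8*(-70) = 4 + 35/4 = 51/4)
(-33091 + y)/(o(89) + w(107)) = (-33091 + 23121)/(-5 + 51/4) = -9970/31/4 = -9970*4/31 = -39880/31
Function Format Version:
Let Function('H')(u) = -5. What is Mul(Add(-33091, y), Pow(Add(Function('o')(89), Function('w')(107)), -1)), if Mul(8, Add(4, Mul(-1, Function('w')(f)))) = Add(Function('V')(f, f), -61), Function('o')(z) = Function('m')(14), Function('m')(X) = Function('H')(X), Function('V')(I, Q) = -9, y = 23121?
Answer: Rational(-39880, 31) ≈ -1286.5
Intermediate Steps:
Function('m')(X) = -5
Function('o')(z) = -5
Function('w')(f) = Rational(51, 4) (Function('w')(f) = Add(4, Mul(Rational(-1, 8), Add(-9, -61))) = Add(4, Mul(Rational(-1, 8), -70)) = Add(4, Rational(35, 4)) = Rational(51, 4))
Mul(Add(-33091, y), Pow(Add(Function('o')(89), Function('w')(107)), -1)) = Mul(Add(-33091, 23121), Pow(Add(-5, Rational(51, 4)), -1)) = Mul(-9970, Pow(Rational(31, 4), -1)) = Mul(-9970, Rational(4, 31)) = Rational(-39880, 31)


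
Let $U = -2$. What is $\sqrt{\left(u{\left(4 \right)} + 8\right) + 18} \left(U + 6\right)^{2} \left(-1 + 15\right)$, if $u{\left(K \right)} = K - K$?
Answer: $224 \sqrt{26} \approx 1142.2$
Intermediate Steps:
$u{\left(K \right)} = 0$
$\sqrt{\left(u{\left(4 \right)} + 8\right) + 18} \left(U + 6\right)^{2} \left(-1 + 15\right) = \sqrt{\left(0 + 8\right) + 18} \left(-2 + 6\right)^{2} \left(-1 + 15\right) = \sqrt{8 + 18} \cdot 4^{2} \cdot 14 = \sqrt{26} \cdot 16 \cdot 14 = 16 \sqrt{26} \cdot 14 = 224 \sqrt{26}$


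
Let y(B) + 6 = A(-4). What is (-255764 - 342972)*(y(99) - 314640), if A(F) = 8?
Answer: 188385097568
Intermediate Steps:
y(B) = 2 (y(B) = -6 + 8 = 2)
(-255764 - 342972)*(y(99) - 314640) = (-255764 - 342972)*(2 - 314640) = -598736*(-314638) = 188385097568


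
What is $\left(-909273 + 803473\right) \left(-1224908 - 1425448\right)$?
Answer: $280407664800$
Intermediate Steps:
$\left(-909273 + 803473\right) \left(-1224908 - 1425448\right) = - 105800 \left(-1224908 - 1425448\right) = \left(-105800\right) \left(-2650356\right) = 280407664800$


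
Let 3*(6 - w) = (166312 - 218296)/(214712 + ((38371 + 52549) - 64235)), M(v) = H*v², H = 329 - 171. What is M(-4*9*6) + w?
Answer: 1779495177966/241397 ≈ 7.3717e+6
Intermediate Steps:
H = 158
M(v) = 158*v²
w = 1465710/241397 (w = 6 - (166312 - 218296)/(3*(214712 + ((38371 + 52549) - 64235))) = 6 - (-17328)/(214712 + (90920 - 64235)) = 6 - (-17328)/(214712 + 26685) = 6 - (-17328)/241397 = 6 - ⅓*(-51984/241397) = 6 + 17328/241397 = 1465710/241397 ≈ 6.0718)
M(-4*9*6) + w = 158*(-4*9*6)² + 1465710/241397 = 158*(-36*6)² + 1465710/241397 = 158*(-216)² + 1465710/241397 = 158*46656 + 1465710/241397 = 7371648 + 1465710/241397 = 1779495177966/241397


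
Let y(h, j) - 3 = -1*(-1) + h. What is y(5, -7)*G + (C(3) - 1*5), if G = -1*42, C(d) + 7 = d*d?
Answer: -381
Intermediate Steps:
C(d) = -7 + d**2 (C(d) = -7 + d*d = -7 + d**2)
y(h, j) = 4 + h (y(h, j) = 3 + (-1*(-1) + h) = 3 + (1 + h) = 4 + h)
G = -42
y(5, -7)*G + (C(3) - 1*5) = (4 + 5)*(-42) + ((-7 + 3**2) - 1*5) = 9*(-42) + ((-7 + 9) - 5) = -378 + (2 - 5) = -378 - 3 = -381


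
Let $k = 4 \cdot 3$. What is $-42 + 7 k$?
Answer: $42$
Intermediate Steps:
$k = 12$
$-42 + 7 k = -42 + 7 \cdot 12 = -42 + 84 = 42$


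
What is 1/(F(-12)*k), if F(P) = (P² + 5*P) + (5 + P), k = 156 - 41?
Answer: 1/8855 ≈ 0.00011293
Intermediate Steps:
k = 115
F(P) = 5 + P² + 6*P
1/(F(-12)*k) = 1/((5 + (-12)² + 6*(-12))*115) = 1/((5 + 144 - 72)*115) = 1/(77*115) = 1/8855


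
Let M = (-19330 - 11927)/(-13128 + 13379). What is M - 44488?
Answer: -11197745/251 ≈ -44613.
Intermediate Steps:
M = -31257/251 ≈ -124.53
M - 44488 = -31257/251 - 44488 = -11197745/251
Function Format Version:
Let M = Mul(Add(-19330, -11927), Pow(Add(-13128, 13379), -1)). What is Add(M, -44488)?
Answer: Rational(-11197745, 251) ≈ -44613.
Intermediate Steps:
M = Rational(-31257, 251) (M = Mul(-31257, Pow(251, -1)) = Mul(-31257, Rational(1, 251)) = Rational(-31257, 251) ≈ -124.53)
Add(M, -44488) = Add(Rational(-31257, 251), -44488) = Rational(-11197745, 251)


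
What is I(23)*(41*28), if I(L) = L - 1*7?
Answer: 18368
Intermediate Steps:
I(L) = -7 + L (I(L) = L - 7 = -7 + L)
I(23)*(41*28) = (-7 + 23)*(41*28) = 16*1148 = 18368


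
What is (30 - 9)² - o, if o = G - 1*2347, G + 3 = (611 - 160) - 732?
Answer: 3072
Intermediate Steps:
G = -284 (G = -3 + ((611 - 160) - 732) = -3 + (451 - 732) = -3 - 281 = -284)
o = -2631 (o = -284 - 1*2347 = -284 - 2347 = -2631)
(30 - 9)² - o = (30 - 9)² - 1*(-2631) = 21² + 2631 = 441 + 2631 = 3072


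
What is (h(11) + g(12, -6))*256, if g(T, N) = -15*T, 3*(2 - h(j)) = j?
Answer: -139520/3 ≈ -46507.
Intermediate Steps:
h(j) = 2 - j/3
(h(11) + g(12, -6))*256 = ((2 - ⅓*11) - 15*12)*256 = ((2 - 11/3) - 180)*256 = (-5/3 - 180)*256 = -545/3*256 = -139520/3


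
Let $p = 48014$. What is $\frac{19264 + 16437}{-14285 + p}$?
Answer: $\frac{35701}{33729} \approx 1.0585$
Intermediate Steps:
$\frac{19264 + 16437}{-14285 + p} = \frac{19264 + 16437}{-14285 + 48014} = \frac{35701}{33729}$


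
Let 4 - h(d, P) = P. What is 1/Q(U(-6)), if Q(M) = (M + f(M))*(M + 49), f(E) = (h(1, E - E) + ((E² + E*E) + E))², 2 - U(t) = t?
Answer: 1/1117656 ≈ 8.9473e-7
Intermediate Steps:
U(t) = 2 - t
h(d, P) = 4 - P
f(E) = (4 + E + 2*E²)² (f(E) = ((4 - (E - E)) + ((E² + E*E) + E))² = ((4 - 1*0) + ((E² + E²) + E))² = ((4 + 0) + (2*E² + E))² = (4 + (E + 2*E²))² = (4 + E + 2*E²)²)
Q(M) = (49 + M)*(M + (4 + M + 2*M²)²) (Q(M) = (M + (4 + M + 2*M²)²)*(M + 49) = (M + (4 + M + 2*M²)²)*(49 + M) = (49 + M)*(M + (4 + M + 2*M²)²))
1/Q(U(-6)) = 1/(784 + 4*(2 - 1*(-6))⁵ + 200*(2 - 1*(-6))⁴ + 213*(2 - 1*(-6))³ + 457*(2 - 1*(-6)) + 842*(2 - 1*(-6))²) = 1/(784 + 4*(2 + 6)⁵ + 200*(2 + 6)⁴ + 213*(2 + 6)³ + 457*(2 + 6) + 842*(2 + 6)²) = 1/(784 + 4*8⁵ + 200*8⁴ + 213*8³ + 457*8 + 842*8²) = 1/(784 + 4*32768 + 200*4096 + 213*512 + 3656 + 842*64) = 1/(784 + 131072 + 819200 + 109056 + 3656 + 53888) = 1/1117656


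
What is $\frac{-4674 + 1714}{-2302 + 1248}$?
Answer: $\frac{1480}{527} \approx 2.8083$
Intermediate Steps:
$\frac{-4674 + 1714}{-2302 + 1248} = - \frac{2960}{-1054} = \left(-2960\right) \left(- \frac{1}{1054}\right) = \frac{1480}{527}$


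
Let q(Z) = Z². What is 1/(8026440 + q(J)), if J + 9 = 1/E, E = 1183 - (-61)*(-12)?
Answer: 203401/1632602389804 ≈ 1.2459e-7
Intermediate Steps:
E = 451 (E = 1183 - 1*732 = 1183 - 732 = 451)
J = -4058/451 (J = -9 + 1/451 = -4058/451 ≈ -8.9978)
1/(8026440 + q(J)) = 1/(8026440 + (-4058/451)²) = 1/(8026440 + 16467364/203401) = 1/(1632602389804/203401) = 203401/1632602389804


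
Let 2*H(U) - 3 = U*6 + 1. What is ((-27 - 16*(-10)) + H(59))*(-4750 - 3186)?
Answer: -2476032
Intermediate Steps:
H(U) = 2 + 3*U (H(U) = 3/2 + (U*6 + 1)/2 = 3/2 + (6*U + 1)/2 = 3/2 + (1 + 6*U)/2 = 3/2 + (1/2 + 3*U) = 2 + 3*U)
((-27 - 16*(-10)) + H(59))*(-4750 - 3186) = ((-27 - 16*(-10)) + (2 + 3*59))*(-4750 - 3186) = ((-27 + 160) + (2 + 177))*(-7936) = (133 + 179)*(-7936) = 312*(-7936) = -2476032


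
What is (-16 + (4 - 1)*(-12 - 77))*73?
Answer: -20659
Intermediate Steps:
(-16 + (4 - 1)*(-12 - 77))*73 = (-16 + 3*(-89))*73 = (-16 - 267)*73 = -283*73 = -20659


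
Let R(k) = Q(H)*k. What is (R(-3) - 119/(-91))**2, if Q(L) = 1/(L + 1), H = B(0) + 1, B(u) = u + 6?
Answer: 9409/10816 ≈ 0.86992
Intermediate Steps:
B(u) = 6 + u
H = 7 (H = (6 + 0) + 1 = 6 + 1 = 7)
Q(L) = 1/(1 + L)
R(k) = k/8 (R(k) = k/(1 + 7) = k/8)
(R(-3) - 119/(-91))**2 = ((1/8)*(-3) - 119/(-91))**2 = (-3/8 - 119*(-1/91))**2 = (-3/8 + 17/13)**2 = (97/104)**2 = 9409/10816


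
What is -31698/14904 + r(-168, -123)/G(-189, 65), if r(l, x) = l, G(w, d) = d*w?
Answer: -113729/53820 ≈ -2.1131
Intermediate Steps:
-31698/14904 + r(-168, -123)/G(-189, 65) = -31698/14904 - 168/(65*(-189)) = -31698*1/14904 - 168/(-12285) = -587/276 - 168*(-1/12285) = -587/276 + 8/585 = -113729/53820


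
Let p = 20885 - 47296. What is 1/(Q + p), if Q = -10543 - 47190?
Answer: -1/84144 ≈ -1.1884e-5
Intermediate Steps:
Q = -57733
p = -26411
1/(Q + p) = 1/(-57733 - 26411) = 1/(-84144) = -1/84144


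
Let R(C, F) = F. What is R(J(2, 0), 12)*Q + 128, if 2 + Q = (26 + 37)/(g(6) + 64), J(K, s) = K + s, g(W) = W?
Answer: 574/5 ≈ 114.80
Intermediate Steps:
Q = -11/10 (Q = -2 + (26 + 37)/(6 + 64) = -2 + 63/70 = -2 + 63*(1/70) = -2 + 9/10 = -11/10 ≈ -1.1000)
R(J(2, 0), 12)*Q + 128 = 12*(-11/10) + 128 = -66/5 + 128 = 574/5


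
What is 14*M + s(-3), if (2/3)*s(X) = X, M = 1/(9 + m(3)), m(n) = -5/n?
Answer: -57/22 ≈ -2.5909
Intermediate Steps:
M = 3/22 (M = 1/(9 - 5/3) = 1/(22/3) = 3/22 ≈ 0.13636)
s(X) = 3*X/2
14*M + s(-3) = 14*(3/22) + (3/2)*(-3) = 21/11 - 9/2 = -57/22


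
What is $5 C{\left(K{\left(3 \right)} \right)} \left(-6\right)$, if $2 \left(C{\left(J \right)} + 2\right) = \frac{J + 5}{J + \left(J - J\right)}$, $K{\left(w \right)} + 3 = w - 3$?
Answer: $70$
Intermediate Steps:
$K{\left(w \right)} = -6 + w$ ($K{\left(w \right)} = -3 + \left(w - 3\right) = -3 + \left(-3 + w\right) = -6 + w$)
$C{\left(J \right)} = -2 + \frac{5 + J}{2 J}$ ($C{\left(J \right)} = -2 + \frac{\left(J + 5\right) \frac{1}{J + \left(J - J\right)}}{2} = -2 + \frac{\left(5 + J\right) \frac{1}{J + 0}}{2} = -2 + \frac{\left(5 + J\right) \frac{1}{J}}{2} = -2 + \frac{\frac{1}{J} \left(5 + J\right)}{2} = -2 + \frac{5 + J}{2 J}$)
$5 C{\left(K{\left(3 \right)} \right)} \left(-6\right) = 5 \frac{5 - 3 \left(-6 + 3\right)}{2 \left(-6 + 3\right)} \left(-6\right) = 5 \frac{5 - -9}{2 \left(-3\right)} \left(-6\right) = 5 \cdot \frac{1}{2} \left(- \frac{1}{3}\right) \left(5 + 9\right) \left(-6\right) = 5 \cdot \frac{1}{2} \left(- \frac{1}{3}\right) 14 \left(-6\right) = 5 \left(- \frac{7}{3}\right) \left(-6\right) = \left(- \frac{35}{3}\right) \left(-6\right) = 70$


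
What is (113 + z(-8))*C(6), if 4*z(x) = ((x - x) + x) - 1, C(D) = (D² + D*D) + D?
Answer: 17277/2 ≈ 8638.5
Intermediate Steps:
C(D) = D + 2*D² (C(D) = (D² + D²) + D = 2*D² + D = D + 2*D²)
z(x) = -¼ + x/4 (z(x) = (((x - x) + x) - 1)/4 = ((0 + x) - 1)/4 = (x - 1)/4 = (-1 + x)/4 = -¼ + x/4)
(113 + z(-8))*C(6) = (113 + (-¼ + (¼)*(-8)))*(6*(1 + 2*6)) = (113 + (-¼ - 2))*(6*(1 + 12)) = (113 - 9/4)*(6*13) = (443/4)*78 = 17277/2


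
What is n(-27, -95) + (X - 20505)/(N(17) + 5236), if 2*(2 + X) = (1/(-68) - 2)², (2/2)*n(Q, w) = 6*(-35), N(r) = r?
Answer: -3463792069/16193248 ≈ -213.90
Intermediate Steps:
n(Q, w) = -210 (n(Q, w) = 6*(-35) = -210)
X = 273/9248 (X = -2 + (1/(-68) - 2)²/2 = -2 + (-1/68 - 2)²/2 = -2 + (-137/68)²/2 = -2 + (½)*(18769/4624) = -2 + 18769/9248 = 273/9248 ≈ 0.029520)
n(-27, -95) + (X - 20505)/(N(17) + 5236) = -210 + (273/9248 - 20505)/(17 + 5236) = -210 - 189629967/9248/5253 = -210 - 189629967/9248*1/5253 = -210 - 63209989/16193248 = -3463792069/16193248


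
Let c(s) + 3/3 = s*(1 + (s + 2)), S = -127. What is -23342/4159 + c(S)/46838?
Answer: -1027800823/194799242 ≈ -5.2762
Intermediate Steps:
c(s) = -1 + s*(3 + s) (c(s) = -1 + s*(1 + (s + 2)) = -1 + s*(1 + (2 + s)) = -1 + s*(3 + s))
-23342/4159 + c(S)/46838 = -23342/4159 + (-1 + (-127)**2 + 3*(-127))/46838 = -23342*1/4159 + (-1 + 16129 - 381)*(1/46838) = -23342/4159 + 15747*(1/46838) = -23342/4159 + 15747/46838 = -1027800823/194799242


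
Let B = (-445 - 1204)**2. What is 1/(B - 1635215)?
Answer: 1/1083986 ≈ 9.2252e-7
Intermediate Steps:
B = 2719201 (B = (-1649)**2 = 2719201)
1/(B - 1635215) = 1/(2719201 - 1635215) = 1/1083986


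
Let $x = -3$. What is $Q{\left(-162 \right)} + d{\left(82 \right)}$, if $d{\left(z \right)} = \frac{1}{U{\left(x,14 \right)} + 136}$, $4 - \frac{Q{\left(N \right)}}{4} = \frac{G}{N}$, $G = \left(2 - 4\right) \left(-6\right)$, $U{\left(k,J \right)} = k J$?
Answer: $\frac{41387}{2538} \approx 16.307$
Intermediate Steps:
$U{\left(k,J \right)} = J k$
$G = 12$ ($G = \left(-2\right) \left(-6\right) = 12$)
$Q{\left(N \right)} = 16 - \frac{48}{N}$ ($Q{\left(N \right)} = 16 - 4 \frac{12}{N} = 16 - \frac{48}{N}$)
$d{\left(z \right)} = \frac{1}{94}$ ($d{\left(z \right)} = \frac{1}{14 \left(-3\right) + 136} = \frac{1}{-42 + 136} = \frac{1}{94}$)
$Q{\left(-162 \right)} + d{\left(82 \right)} = \left(16 - \frac{48}{-162}\right) + \frac{1}{94} = \left(16 - - \frac{8}{27}\right) + \frac{1}{94} = \left(16 + \frac{8}{27}\right) + \frac{1}{94} = \frac{440}{27} + \frac{1}{94} = \frac{41387}{2538}$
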